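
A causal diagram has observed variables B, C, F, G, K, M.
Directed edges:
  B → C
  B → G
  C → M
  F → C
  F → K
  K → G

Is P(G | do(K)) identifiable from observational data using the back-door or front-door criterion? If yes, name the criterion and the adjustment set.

desc(K)\{K}={G}; candidates ⊆ {B,C,F,M}.
∅: K⊥G given ∅ in G with K→· removed — back-door holds.
P(G|do(K)) = P(G|K) — no adjustment needed.

P(G|do(K)): backdoor, adjust for ∅.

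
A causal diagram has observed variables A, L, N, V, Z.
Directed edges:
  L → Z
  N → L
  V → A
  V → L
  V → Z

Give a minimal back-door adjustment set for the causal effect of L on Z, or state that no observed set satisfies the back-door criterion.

desc(L)\{L}={Z}; candidates ⊆ {A,N,V}.
size 0: {}; under {} L still reaches {A,N,V,Z} ∋ Z.
{V}: L⊥Z given {V} in G with L→· removed — back-door holds.

L→Z: minimal back-door set {V}.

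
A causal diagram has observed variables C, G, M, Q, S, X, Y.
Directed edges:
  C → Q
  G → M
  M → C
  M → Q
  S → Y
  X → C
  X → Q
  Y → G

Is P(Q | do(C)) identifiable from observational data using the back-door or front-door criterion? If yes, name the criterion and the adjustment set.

P(Q|do(C)): backdoor, adjust for {M, X}.

desc(C)\{C}={Q}; candidates ⊆ {G,M,S,X,Y}.
size 0: {}; under {} C still reaches {G,M,Q,S,X,Y} ∋ Q.
size 1: {G}, {M}, {S} …(+2); under {G} C still reaches {M,Q,X} ∋ Q.
{M,X}: C⊥Q given {M,X} in G with C→· removed — back-door holds.
P(Q|do(C)) = Σ_{M,X} P(Q|C,M,X)·P(M,X).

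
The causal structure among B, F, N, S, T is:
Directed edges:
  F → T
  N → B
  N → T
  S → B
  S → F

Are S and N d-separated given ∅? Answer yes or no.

Bayes-Ball from S | ∅ reaches {B,F,T}.
N ∉ reach(S|∅) ⇒ S ⊥ N | ∅.

Yes — S ⊥ N | ∅.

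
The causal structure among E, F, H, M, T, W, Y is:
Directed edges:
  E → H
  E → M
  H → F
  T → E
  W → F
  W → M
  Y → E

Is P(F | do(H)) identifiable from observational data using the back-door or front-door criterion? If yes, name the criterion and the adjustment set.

P(F|do(H)): backdoor, adjust for ∅.

desc(H)\{H}={F}; candidates ⊆ {E,M,T,W,Y}.
∅: H⊥F given ∅ in G with H→· removed — back-door holds.
P(F|do(H)) = P(F|H) — no adjustment needed.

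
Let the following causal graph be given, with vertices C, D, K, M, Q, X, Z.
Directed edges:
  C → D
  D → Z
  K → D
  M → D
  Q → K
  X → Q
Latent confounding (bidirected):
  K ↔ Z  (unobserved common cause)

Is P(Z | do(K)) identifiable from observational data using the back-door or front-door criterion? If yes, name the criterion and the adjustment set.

desc(K)\{K}={D,Z}; candidates ⊆ {C,M,Q,X}.
K↔Z: latent back-door arc(s) into K.
size 0: {}; under {} K still reaches {Q,X,Z} ∋ Z.
size 1: {C}, {M}, {Q} …(+1); under {C} K still reaches {Q,X,Z} ∋ Z.
size 2: {C,M}, {C,Q}, {C,X} …(+3); under {C,M} K still reaches {Q,X,Z} ∋ Z.
K↔Z cannot be blocked by any observed set — no back-door set.
{D}: (i) intercepts every directed K→Z path; (ii) no back-door K→{D}; (iii) {K} blocks every back-door {D}→Z. Front-door holds.
P(Z|do(K)) = Σ_{D} P(D|K) Σ_{K'} P(Z|D,K')P(K').

P(Z|do(K)): frontdoor, adjust for {D}.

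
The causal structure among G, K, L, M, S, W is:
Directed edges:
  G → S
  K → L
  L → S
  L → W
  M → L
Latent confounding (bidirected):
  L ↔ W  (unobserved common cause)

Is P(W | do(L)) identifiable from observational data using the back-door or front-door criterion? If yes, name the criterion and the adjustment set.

P(W|do(L)): not identifiable (no BD/FD set).

desc(L)\{L}={S,W}; candidates ⊆ {G,K,M}.
L↔W: latent back-door arc(s) into L.
size 0: {}; under {} L still reaches {K,M,W} ∋ W.
size 1: {G}, {K}, {M}; under {G} L still reaches {K,M,W} ∋ W.
size 2: {G,K}, {G,M}, {K,M}; under {G,K} L still reaches {M,W} ∋ W.
L↔W cannot be blocked by any observed set — no back-door set.
No mediator lies on a directed L→…→W path.
Neither criterion identifies P(W|do(L)) in this graph.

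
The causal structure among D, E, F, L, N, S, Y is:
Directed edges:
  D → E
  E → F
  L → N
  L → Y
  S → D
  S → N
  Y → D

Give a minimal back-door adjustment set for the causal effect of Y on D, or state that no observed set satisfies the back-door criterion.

desc(Y)\{Y}={D,E,F}; candidates ⊆ {L,N,S}.
∅: Y⊥D given ∅ in G with Y→· removed — back-door holds.

Y→D: minimal back-door set ∅.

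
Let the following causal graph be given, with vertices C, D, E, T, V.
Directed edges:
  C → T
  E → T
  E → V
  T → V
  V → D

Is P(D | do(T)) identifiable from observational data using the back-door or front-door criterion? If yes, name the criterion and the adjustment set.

desc(T)\{T}={D,V}; candidates ⊆ {C,E}.
size 0: {}; under {} T still reaches {C,D,E,V} ∋ D.
{E}: T⊥D given {E} in G with T→· removed — back-door holds.
P(D|do(T)) = Σ_{E} P(D|T,E)·P(E).

P(D|do(T)): backdoor, adjust for {E}.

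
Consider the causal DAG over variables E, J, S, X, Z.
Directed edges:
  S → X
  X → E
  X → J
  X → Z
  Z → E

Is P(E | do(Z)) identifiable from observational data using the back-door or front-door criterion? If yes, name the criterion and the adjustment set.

desc(Z)\{Z}={E}; candidates ⊆ {J,S,X}.
size 0: {}; under {} Z still reaches {E,J,S,X} ∋ E.
{X}: Z⊥E given {X} in G with Z→· removed — back-door holds.
P(E|do(Z)) = Σ_{X} P(E|Z,X)·P(X).

P(E|do(Z)): backdoor, adjust for {X}.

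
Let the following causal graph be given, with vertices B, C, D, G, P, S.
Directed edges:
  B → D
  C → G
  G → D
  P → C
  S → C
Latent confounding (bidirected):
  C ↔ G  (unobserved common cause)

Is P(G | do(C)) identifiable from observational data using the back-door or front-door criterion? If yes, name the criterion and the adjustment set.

P(G|do(C)): not identifiable (no BD/FD set).

desc(C)\{C}={D,G}; candidates ⊆ {B,P,S}.
C↔G: latent back-door arc(s) into C.
size 0: {}; under {} C still reaches {D,G,P,S} ∋ G.
size 1: {B}, {P}, {S}; under {B} C still reaches {D,G,P,S} ∋ G.
size 2: {B,P}, {B,S}, {P,S}; under {B,P} C still reaches {D,G,S} ∋ G.
C↔G cannot be blocked by any observed set — no back-door set.
No mediator lies on a directed C→…→G path.
Neither criterion identifies P(G|do(C)) in this graph.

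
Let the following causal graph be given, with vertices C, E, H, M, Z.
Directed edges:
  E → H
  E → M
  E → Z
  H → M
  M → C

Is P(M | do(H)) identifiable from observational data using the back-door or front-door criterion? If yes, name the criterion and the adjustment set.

P(M|do(H)): backdoor, adjust for {E}.

desc(H)\{H}={C,M}; candidates ⊆ {E,Z}.
size 0: {}; under {} H still reaches {C,E,M,Z} ∋ M.
{E}: H⊥M given {E} in G with H→· removed — back-door holds.
P(M|do(H)) = Σ_{E} P(M|H,E)·P(E).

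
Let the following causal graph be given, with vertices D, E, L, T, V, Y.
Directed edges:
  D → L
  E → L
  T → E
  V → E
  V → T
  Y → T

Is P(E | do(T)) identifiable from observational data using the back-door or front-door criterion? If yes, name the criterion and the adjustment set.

desc(T)\{T}={E,L}; candidates ⊆ {D,V,Y}.
size 0: {}; under {} T still reaches {E,L,V,Y} ∋ E.
{V}: T⊥E given {V} in G with T→· removed — back-door holds.
P(E|do(T)) = Σ_{V} P(E|T,V)·P(V).

P(E|do(T)): backdoor, adjust for {V}.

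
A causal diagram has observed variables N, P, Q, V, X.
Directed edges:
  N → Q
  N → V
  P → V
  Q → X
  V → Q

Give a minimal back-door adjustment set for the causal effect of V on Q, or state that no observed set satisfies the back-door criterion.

V→Q: minimal back-door set {N}.

desc(V)\{V}={Q,X}; candidates ⊆ {N,P}.
size 0: {}; under {} V still reaches {N,P,Q,X} ∋ Q.
{N}: V⊥Q given {N} in G with V→· removed — back-door holds.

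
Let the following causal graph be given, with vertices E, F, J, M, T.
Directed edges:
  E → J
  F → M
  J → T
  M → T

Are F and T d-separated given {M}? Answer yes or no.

Bayes-Ball from F | {M} reaches ∅.
T ∉ reach(F|{M}) ⇒ F ⊥ T | {M}.

Yes — F ⊥ T | {M}.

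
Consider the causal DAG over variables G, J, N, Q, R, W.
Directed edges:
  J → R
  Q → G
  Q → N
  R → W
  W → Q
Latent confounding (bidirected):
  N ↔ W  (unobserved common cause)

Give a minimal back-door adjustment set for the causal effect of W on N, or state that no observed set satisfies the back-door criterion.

W→N: no observed back-door set.

desc(W)\{W}={G,N,Q}; candidates ⊆ {J,R}.
W↔N: latent back-door arc(s) into W.
size 0: {}; under {} W still reaches {J,N,R} ∋ N.
size 1: {J}, {R}; under {J} W still reaches {N,R} ∋ N.
size 2: {J,R}; under {J,R} W still reaches {N} ∋ N.
W↔N cannot be blocked by any observed set — no back-door set.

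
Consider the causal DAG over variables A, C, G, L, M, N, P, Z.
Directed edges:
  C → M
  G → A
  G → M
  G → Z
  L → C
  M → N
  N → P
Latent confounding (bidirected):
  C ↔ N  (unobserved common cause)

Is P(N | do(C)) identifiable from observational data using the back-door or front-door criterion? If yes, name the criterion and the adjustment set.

P(N|do(C)): frontdoor, adjust for {M}.

desc(C)\{C}={M,N,P}; candidates ⊆ {A,G,L,Z}.
C↔N: latent back-door arc(s) into C.
size 0: {}; under {} C still reaches {L,N,P} ∋ N.
size 1: {A}, {G}, {L} …(+1); under {A} C still reaches {L,N,P} ∋ N.
size 2: {A,G}, {A,L}, {A,Z} …(+3); under {A,G} C still reaches {L,N,P} ∋ N.
C↔N cannot be blocked by any observed set — no back-door set.
{M}: (i) intercepts every directed C→N path; (ii) no back-door C→{M}; (iii) {C} blocks every back-door {M}→N. Front-door holds.
P(N|do(C)) = Σ_{M} P(M|C) Σ_{C'} P(N|M,C')P(C').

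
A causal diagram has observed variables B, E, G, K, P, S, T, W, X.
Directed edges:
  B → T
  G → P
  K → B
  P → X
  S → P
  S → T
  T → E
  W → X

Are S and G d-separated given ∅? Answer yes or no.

Bayes-Ball from S | ∅ reaches {E,P,T,X}.
G ∉ reach(S|∅) ⇒ S ⊥ G | ∅.

Yes — S ⊥ G | ∅.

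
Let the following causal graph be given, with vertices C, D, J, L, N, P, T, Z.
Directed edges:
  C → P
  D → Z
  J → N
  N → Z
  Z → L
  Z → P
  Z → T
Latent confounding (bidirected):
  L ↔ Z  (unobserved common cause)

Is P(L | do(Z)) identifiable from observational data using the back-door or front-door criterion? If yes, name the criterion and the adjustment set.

P(L|do(Z)): not identifiable (no BD/FD set).

desc(Z)\{Z}={L,P,T}; candidates ⊆ {C,D,J,N}.
Z↔L: latent back-door arc(s) into Z.
size 0: {}; under {} Z still reaches {D,J,L,N} ∋ L.
size 1: {C}, {D}, {J} …(+1); under {C} Z still reaches {D,J,L,N} ∋ L.
size 2: {C,D}, {C,J}, {C,N} …(+3); under {C,D} Z still reaches {J,L,N} ∋ L.
Z↔L cannot be blocked by any observed set — no back-door set.
No mediator lies on a directed Z→…→L path.
Neither criterion identifies P(L|do(Z)) in this graph.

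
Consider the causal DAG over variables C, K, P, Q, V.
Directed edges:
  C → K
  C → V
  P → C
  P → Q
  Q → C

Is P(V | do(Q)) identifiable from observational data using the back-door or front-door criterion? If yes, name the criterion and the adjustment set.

desc(Q)\{Q}={C,K,V}; candidates ⊆ {P}.
size 0: {}; under {} Q still reaches {C,K,P,V} ∋ V.
{P}: Q⊥V given {P} in G with Q→· removed — back-door holds.
P(V|do(Q)) = Σ_{P} P(V|Q,P)·P(P).

P(V|do(Q)): backdoor, adjust for {P}.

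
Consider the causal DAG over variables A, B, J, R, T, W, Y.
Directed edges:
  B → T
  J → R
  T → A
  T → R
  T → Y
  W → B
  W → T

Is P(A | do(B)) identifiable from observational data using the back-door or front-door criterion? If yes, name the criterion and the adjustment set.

desc(B)\{B}={A,R,T,Y}; candidates ⊆ {J,W}.
size 0: {}; under {} B still reaches {A,R,T,W,Y} ∋ A.
{W}: B⊥A given {W} in G with B→· removed — back-door holds.
P(A|do(B)) = Σ_{W} P(A|B,W)·P(W).

P(A|do(B)): backdoor, adjust for {W}.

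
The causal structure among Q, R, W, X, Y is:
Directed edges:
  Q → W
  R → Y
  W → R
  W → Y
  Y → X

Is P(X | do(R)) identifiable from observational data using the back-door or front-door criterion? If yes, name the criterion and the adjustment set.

desc(R)\{R}={X,Y}; candidates ⊆ {Q,W}.
size 0: {}; under {} R still reaches {Q,W,X,Y} ∋ X.
{W}: R⊥X given {W} in G with R→· removed — back-door holds.
P(X|do(R)) = Σ_{W} P(X|R,W)·P(W).

P(X|do(R)): backdoor, adjust for {W}.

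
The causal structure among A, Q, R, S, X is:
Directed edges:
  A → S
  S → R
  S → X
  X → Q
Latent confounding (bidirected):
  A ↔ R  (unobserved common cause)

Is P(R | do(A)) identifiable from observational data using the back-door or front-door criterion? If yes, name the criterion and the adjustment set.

desc(A)\{A}={Q,R,S,X}; candidates ⊆ {—}.
A↔R: latent back-door arc(s) into A.
size 0: {}; under {} A still reaches {R} ∋ R.
A↔R cannot be blocked by any observed set — no back-door set.
{S}: (i) intercepts every directed A→R path; (ii) no back-door A→{S}; (iii) {A} blocks every back-door {S}→R. Front-door holds.
P(R|do(A)) = Σ_{S} P(S|A) Σ_{A'} P(R|S,A')P(A').

P(R|do(A)): frontdoor, adjust for {S}.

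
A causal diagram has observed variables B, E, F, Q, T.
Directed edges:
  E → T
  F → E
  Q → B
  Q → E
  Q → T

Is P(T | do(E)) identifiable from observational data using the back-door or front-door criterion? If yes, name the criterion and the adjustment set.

desc(E)\{E}={T}; candidates ⊆ {B,F,Q}.
size 0: {}; under {} E still reaches {B,F,Q,T} ∋ T.
{Q}: E⊥T given {Q} in G with E→· removed — back-door holds.
P(T|do(E)) = Σ_{Q} P(T|E,Q)·P(Q).

P(T|do(E)): backdoor, adjust for {Q}.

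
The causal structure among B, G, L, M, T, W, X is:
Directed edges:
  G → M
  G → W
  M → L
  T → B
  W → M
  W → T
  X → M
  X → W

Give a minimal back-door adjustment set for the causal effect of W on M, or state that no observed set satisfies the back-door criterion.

desc(W)\{W}={B,L,M,T}; candidates ⊆ {G,X}.
size 0: {}; under {} W still reaches {G,L,M,X} ∋ M.
size 1: {G}, {X}; under {G} W still reaches {L,M,X} ∋ M.
{G,X}: W⊥M given {G,X} in G with W→· removed — back-door holds.

W→M: minimal back-door set {G, X}.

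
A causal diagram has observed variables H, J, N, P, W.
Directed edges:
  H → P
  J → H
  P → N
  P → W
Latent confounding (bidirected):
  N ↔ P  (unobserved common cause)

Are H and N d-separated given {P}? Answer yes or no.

Bayes-Ball from H | {P} reaches {J,N}.
N ∈ reach(H|{P}) ⇒ H ⊥̸ N | {P}.

No — H and N are d-connected given {P}.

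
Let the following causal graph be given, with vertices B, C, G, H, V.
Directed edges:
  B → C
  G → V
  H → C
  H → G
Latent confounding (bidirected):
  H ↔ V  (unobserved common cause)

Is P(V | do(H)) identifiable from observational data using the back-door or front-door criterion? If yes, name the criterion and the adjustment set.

P(V|do(H)): frontdoor, adjust for {G}.

desc(H)\{H}={C,G,V}; candidates ⊆ {B}.
H↔V: latent back-door arc(s) into H.
size 0: {}; under {} H still reaches {V} ∋ V.
size 1: {B}; under {B} H still reaches {V} ∋ V.
H↔V cannot be blocked by any observed set — no back-door set.
{G}: (i) intercepts every directed H→V path; (ii) no back-door H→{G}; (iii) {H} blocks every back-door {G}→V. Front-door holds.
P(V|do(H)) = Σ_{G} P(G|H) Σ_{H'} P(V|G,H')P(H').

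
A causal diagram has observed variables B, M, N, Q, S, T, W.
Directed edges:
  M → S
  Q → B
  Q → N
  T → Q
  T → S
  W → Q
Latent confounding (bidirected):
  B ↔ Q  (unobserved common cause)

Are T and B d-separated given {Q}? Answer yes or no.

Bayes-Ball from T | {Q} reaches {B,S,W}.
B ∈ reach(T|{Q}) ⇒ T ⊥̸ B | {Q}.

No — T and B are d-connected given {Q}.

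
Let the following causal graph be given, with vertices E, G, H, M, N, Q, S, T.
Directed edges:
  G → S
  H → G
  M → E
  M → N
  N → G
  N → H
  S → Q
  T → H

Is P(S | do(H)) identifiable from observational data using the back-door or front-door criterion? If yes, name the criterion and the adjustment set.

desc(H)\{H}={G,Q,S}; candidates ⊆ {E,M,N,T}.
size 0: {}; under {} H still reaches {E,G,M,N,Q,S,T} ∋ S.
{N}: H⊥S given {N} in G with H→· removed — back-door holds.
P(S|do(H)) = Σ_{N} P(S|H,N)·P(N).

P(S|do(H)): backdoor, adjust for {N}.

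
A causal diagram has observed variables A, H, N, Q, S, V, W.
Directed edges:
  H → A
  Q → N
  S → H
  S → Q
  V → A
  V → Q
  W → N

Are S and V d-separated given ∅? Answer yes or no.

Bayes-Ball from S | ∅ reaches {A,H,N,Q}.
V ∉ reach(S|∅) ⇒ S ⊥ V | ∅.

Yes — S ⊥ V | ∅.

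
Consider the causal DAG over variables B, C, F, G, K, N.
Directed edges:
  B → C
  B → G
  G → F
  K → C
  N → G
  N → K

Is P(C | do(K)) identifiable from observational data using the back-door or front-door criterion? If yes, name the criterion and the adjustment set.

P(C|do(K)): backdoor, adjust for ∅.

desc(K)\{K}={C}; candidates ⊆ {B,F,G,N}.
∅: K⊥C given ∅ in G with K→· removed — back-door holds.
P(C|do(K)) = P(C|K) — no adjustment needed.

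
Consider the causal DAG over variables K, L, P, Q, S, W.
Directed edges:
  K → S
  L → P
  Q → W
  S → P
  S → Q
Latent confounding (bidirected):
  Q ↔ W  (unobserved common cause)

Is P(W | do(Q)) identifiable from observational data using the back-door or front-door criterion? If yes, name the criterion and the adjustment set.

desc(Q)\{Q}={W}; candidates ⊆ {K,L,P,S}.
Q↔W: latent back-door arc(s) into Q.
size 0: {}; under {} Q still reaches {K,P,S,W} ∋ W.
size 1: {K}, {L}, {P} …(+1); under {K} Q still reaches {P,S,W} ∋ W.
size 2: {K,L}, {K,P}, {K,S} …(+3); under {K,L} Q still reaches {P,S,W} ∋ W.
Q↔W cannot be blocked by any observed set — no back-door set.
No mediator lies on a directed Q→…→W path.
Neither criterion identifies P(W|do(Q)) in this graph.

P(W|do(Q)): not identifiable (no BD/FD set).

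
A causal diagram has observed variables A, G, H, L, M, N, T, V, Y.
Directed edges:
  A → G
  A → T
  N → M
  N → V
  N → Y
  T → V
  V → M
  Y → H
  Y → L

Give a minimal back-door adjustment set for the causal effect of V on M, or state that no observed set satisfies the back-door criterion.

V→M: minimal back-door set {N}.

desc(V)\{V}={M}; candidates ⊆ {A,G,H,L,N,T,Y}.
size 0: {}; under {} V still reaches {A,G,H,L,M,N,T,Y} ∋ M.
{N}: V⊥M given {N} in G with V→· removed — back-door holds.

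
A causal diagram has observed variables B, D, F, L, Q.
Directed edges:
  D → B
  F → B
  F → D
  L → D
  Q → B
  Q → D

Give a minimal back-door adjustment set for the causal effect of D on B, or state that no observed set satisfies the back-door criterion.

desc(D)\{D}={B}; candidates ⊆ {F,L,Q}.
size 0: {}; under {} D still reaches {B,F,L,Q} ∋ B.
size 1: {F}, {L}, {Q}; under {F} D still reaches {B,L,Q} ∋ B.
{F,Q}: D⊥B given {F,Q} in G with D→· removed — back-door holds.

D→B: minimal back-door set {F, Q}.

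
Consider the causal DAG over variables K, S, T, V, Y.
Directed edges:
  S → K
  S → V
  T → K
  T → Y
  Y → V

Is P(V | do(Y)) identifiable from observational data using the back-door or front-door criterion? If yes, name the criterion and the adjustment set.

desc(Y)\{Y}={V}; candidates ⊆ {K,S,T}.
∅: Y⊥V given ∅ in G with Y→· removed — back-door holds.
P(V|do(Y)) = P(V|Y) — no adjustment needed.

P(V|do(Y)): backdoor, adjust for ∅.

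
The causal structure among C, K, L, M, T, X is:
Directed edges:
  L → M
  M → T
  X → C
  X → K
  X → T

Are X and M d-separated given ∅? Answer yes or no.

Yes — X ⊥ M | ∅.

Bayes-Ball from X | ∅ reaches {C,K,T}.
M ∉ reach(X|∅) ⇒ X ⊥ M | ∅.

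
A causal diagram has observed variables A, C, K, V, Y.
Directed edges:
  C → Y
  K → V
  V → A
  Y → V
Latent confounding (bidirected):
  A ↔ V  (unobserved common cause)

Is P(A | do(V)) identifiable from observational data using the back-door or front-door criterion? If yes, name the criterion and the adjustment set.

desc(V)\{V}={A}; candidates ⊆ {C,K,Y}.
V↔A: latent back-door arc(s) into V.
size 0: {}; under {} V still reaches {A,C,K,Y} ∋ A.
size 1: {C}, {K}, {Y}; under {C} V still reaches {A,K,Y} ∋ A.
size 2: {C,K}, {C,Y}, {K,Y}; under {C,K} V still reaches {A,Y} ∋ A.
V↔A cannot be blocked by any observed set — no back-door set.
No mediator lies on a directed V→…→A path.
Neither criterion identifies P(A|do(V)) in this graph.

P(A|do(V)): not identifiable (no BD/FD set).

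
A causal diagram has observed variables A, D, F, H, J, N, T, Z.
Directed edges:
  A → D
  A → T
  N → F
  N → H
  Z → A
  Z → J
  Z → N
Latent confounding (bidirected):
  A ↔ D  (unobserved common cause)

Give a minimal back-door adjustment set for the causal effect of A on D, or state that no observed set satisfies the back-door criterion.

desc(A)\{A}={D,T}; candidates ⊆ {F,H,J,N,Z}.
A↔D: latent back-door arc(s) into A.
size 0: {}; under {} A still reaches {D,F,H,J,N,Z} ∋ D.
size 1: {F}, {H}, {J} …(+2); under {F} A still reaches {D,H,J,N,Z} ∋ D.
size 2: {F,H}, {F,J}, {F,N} …(+7); under {F,H} A still reaches {D,J,N,Z} ∋ D.
A↔D cannot be blocked by any observed set — no back-door set.

A→D: no observed back-door set.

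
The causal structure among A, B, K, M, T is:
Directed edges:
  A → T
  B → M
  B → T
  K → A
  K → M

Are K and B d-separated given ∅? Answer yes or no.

Yes — K ⊥ B | ∅.

Bayes-Ball from K | ∅ reaches {A,M,T}.
B ∉ reach(K|∅) ⇒ K ⊥ B | ∅.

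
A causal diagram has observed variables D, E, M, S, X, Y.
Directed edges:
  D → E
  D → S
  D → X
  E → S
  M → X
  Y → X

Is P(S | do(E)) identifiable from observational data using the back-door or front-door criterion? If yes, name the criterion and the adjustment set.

desc(E)\{E}={S}; candidates ⊆ {D,M,X,Y}.
size 0: {}; under {} E still reaches {D,S,X} ∋ S.
{D}: E⊥S given {D} in G with E→· removed — back-door holds.
P(S|do(E)) = Σ_{D} P(S|E,D)·P(D).

P(S|do(E)): backdoor, adjust for {D}.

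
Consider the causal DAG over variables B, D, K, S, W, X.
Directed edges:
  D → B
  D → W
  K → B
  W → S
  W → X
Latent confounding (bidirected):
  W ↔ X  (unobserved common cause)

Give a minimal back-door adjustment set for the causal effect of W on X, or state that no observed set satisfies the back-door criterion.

desc(W)\{W}={S,X}; candidates ⊆ {B,D,K}.
W↔X: latent back-door arc(s) into W.
size 0: {}; under {} W still reaches {B,D,X} ∋ X.
size 1: {B}, {D}, {K}; under {B} W still reaches {D,K,X} ∋ X.
size 2: {B,D}, {B,K}, {D,K}; under {B,D} W still reaches {X} ∋ X.
W↔X cannot be blocked by any observed set — no back-door set.

W→X: no observed back-door set.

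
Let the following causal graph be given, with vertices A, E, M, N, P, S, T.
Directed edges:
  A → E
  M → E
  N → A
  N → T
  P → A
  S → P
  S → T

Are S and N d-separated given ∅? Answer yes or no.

Bayes-Ball from S | ∅ reaches {A,E,P,T}.
N ∉ reach(S|∅) ⇒ S ⊥ N | ∅.

Yes — S ⊥ N | ∅.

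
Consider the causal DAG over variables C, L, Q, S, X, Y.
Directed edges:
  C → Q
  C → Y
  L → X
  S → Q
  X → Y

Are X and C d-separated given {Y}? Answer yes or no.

No — X and C are d-connected given {Y}.

Bayes-Ball from X | {Y} reaches {C,L,Q}.
C ∈ reach(X|{Y}) ⇒ X ⊥̸ C | {Y}.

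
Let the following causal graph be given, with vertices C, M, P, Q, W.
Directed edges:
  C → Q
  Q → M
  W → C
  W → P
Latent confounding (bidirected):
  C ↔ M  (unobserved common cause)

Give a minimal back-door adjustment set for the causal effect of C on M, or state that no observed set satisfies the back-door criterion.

desc(C)\{C}={M,Q}; candidates ⊆ {P,W}.
C↔M: latent back-door arc(s) into C.
size 0: {}; under {} C still reaches {M,P,W} ∋ M.
size 1: {P}, {W}; under {P} C still reaches {M,W} ∋ M.
size 2: {P,W}; under {P,W} C still reaches {M} ∋ M.
C↔M cannot be blocked by any observed set — no back-door set.

C→M: no observed back-door set.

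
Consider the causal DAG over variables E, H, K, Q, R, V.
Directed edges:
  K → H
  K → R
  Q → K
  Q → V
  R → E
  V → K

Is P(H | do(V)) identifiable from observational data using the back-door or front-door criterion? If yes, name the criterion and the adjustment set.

desc(V)\{V}={E,H,K,R}; candidates ⊆ {Q}.
size 0: {}; under {} V still reaches {E,H,K,Q,R} ∋ H.
{Q}: V⊥H given {Q} in G with V→· removed — back-door holds.
P(H|do(V)) = Σ_{Q} P(H|V,Q)·P(Q).

P(H|do(V)): backdoor, adjust for {Q}.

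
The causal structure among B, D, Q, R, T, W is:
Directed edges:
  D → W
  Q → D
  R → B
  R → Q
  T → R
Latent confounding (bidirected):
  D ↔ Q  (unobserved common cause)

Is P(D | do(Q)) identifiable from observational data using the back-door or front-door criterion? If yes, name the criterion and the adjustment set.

desc(Q)\{Q}={D,W}; candidates ⊆ {B,R,T}.
Q↔D: latent back-door arc(s) into Q.
size 0: {}; under {} Q still reaches {B,D,R,T,W} ∋ D.
size 1: {B}, {R}, {T}; under {B} Q still reaches {D,R,T,W} ∋ D.
size 2: {B,R}, {B,T}, {R,T}; under {B,R} Q still reaches {D,W} ∋ D.
Q↔D cannot be blocked by any observed set — no back-door set.
No mediator lies on a directed Q→…→D path.
Neither criterion identifies P(D|do(Q)) in this graph.

P(D|do(Q)): not identifiable (no BD/FD set).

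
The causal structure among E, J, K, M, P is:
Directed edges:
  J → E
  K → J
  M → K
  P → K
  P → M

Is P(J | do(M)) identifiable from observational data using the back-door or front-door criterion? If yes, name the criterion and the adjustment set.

P(J|do(M)): backdoor, adjust for {P}.

desc(M)\{M}={E,J,K}; candidates ⊆ {P}.
size 0: {}; under {} M still reaches {E,J,K,P} ∋ J.
{P}: M⊥J given {P} in G with M→· removed — back-door holds.
P(J|do(M)) = Σ_{P} P(J|M,P)·P(P).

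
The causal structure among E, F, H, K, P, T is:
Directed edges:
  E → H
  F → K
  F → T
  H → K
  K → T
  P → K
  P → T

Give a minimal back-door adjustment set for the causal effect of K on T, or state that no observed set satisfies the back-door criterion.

K→T: minimal back-door set {F, P}.

desc(K)\{K}={T}; candidates ⊆ {E,F,H,P}.
size 0: {}; under {} K still reaches {E,F,H,P,T} ∋ T.
size 1: {E}, {F}, {H} …(+1); under {E} K still reaches {F,H,P,T} ∋ T.
{F,P}: K⊥T given {F,P} in G with K→· removed — back-door holds.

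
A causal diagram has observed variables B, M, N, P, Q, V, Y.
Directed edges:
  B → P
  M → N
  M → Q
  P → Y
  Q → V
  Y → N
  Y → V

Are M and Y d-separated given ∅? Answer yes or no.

Bayes-Ball from M | ∅ reaches {N,Q,V}.
Y ∉ reach(M|∅) ⇒ M ⊥ Y | ∅.

Yes — M ⊥ Y | ∅.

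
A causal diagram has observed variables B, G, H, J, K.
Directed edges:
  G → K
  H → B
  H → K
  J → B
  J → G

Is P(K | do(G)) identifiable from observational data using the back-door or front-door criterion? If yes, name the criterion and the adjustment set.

desc(G)\{G}={K}; candidates ⊆ {B,H,J}.
∅: G⊥K given ∅ in G with G→· removed — back-door holds.
P(K|do(G)) = P(K|G) — no adjustment needed.

P(K|do(G)): backdoor, adjust for ∅.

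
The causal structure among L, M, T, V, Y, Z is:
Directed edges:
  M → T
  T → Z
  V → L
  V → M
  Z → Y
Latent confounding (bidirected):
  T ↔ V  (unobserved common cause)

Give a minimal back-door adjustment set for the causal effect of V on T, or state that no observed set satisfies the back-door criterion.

desc(V)\{V}={L,M,T,Y,Z}; candidates ⊆ {—}.
V↔T: latent back-door arc(s) into V.
size 0: {}; under {} V still reaches {T,Y,Z} ∋ T.
V↔T cannot be blocked by any observed set — no back-door set.

V→T: no observed back-door set.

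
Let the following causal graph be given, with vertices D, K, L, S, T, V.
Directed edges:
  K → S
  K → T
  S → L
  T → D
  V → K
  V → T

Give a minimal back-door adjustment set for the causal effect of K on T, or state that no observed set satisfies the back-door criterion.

desc(K)\{K}={D,L,S,T}; candidates ⊆ {V}.
size 0: {}; under {} K still reaches {D,T,V} ∋ T.
{V}: K⊥T given {V} in G with K→· removed — back-door holds.

K→T: minimal back-door set {V}.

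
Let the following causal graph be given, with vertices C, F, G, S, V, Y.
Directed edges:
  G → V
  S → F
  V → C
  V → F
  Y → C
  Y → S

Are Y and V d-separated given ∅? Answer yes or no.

Bayes-Ball from Y | ∅ reaches {C,F,S}.
V ∉ reach(Y|∅) ⇒ Y ⊥ V | ∅.

Yes — Y ⊥ V | ∅.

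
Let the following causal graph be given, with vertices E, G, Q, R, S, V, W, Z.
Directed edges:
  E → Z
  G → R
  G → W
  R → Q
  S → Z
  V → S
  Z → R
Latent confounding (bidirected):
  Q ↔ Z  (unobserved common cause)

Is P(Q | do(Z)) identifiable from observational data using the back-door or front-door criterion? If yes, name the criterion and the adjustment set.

desc(Z)\{Z}={Q,R}; candidates ⊆ {E,G,S,V,W}.
Z↔Q: latent back-door arc(s) into Z.
size 0: {}; under {} Z still reaches {E,Q,S,V} ∋ Q.
size 1: {E}, {G}, {S} …(+2); under {E} Z still reaches {Q,S,V} ∋ Q.
size 2: {E,G}, {E,S}, {E,V} …(+7); under {E,G} Z still reaches {Q,S,V} ∋ Q.
Z↔Q cannot be blocked by any observed set — no back-door set.
{R}: (i) intercepts every directed Z→Q path; (ii) no back-door Z→{R}; (iii) {Z} blocks every back-door {R}→Q. Front-door holds.
P(Q|do(Z)) = Σ_{R} P(R|Z) Σ_{Z'} P(Q|R,Z')P(Z').

P(Q|do(Z)): frontdoor, adjust for {R}.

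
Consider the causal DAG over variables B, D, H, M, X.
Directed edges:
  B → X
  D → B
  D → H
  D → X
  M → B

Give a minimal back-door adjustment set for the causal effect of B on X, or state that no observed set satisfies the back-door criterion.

B→X: minimal back-door set {D}.

desc(B)\{B}={X}; candidates ⊆ {D,H,M}.
size 0: {}; under {} B still reaches {D,H,M,X} ∋ X.
{D}: B⊥X given {D} in G with B→· removed — back-door holds.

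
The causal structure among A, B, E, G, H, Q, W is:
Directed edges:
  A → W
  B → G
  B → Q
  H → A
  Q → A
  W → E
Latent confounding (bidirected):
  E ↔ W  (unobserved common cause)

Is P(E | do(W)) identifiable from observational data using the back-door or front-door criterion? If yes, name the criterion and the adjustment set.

P(E|do(W)): not identifiable (no BD/FD set).

desc(W)\{W}={E}; candidates ⊆ {A,B,G,H,Q}.
W↔E: latent back-door arc(s) into W.
size 0: {}; under {} W still reaches {A,B,E,G,H,Q} ∋ E.
size 1: {A}, {B}, {G} …(+2); under {A} W still reaches {E} ∋ E.
size 2: {A,B}, {A,G}, {A,H} …(+7); under {A,B} W still reaches {E} ∋ E.
W↔E cannot be blocked by any observed set — no back-door set.
No mediator lies on a directed W→…→E path.
Neither criterion identifies P(E|do(W)) in this graph.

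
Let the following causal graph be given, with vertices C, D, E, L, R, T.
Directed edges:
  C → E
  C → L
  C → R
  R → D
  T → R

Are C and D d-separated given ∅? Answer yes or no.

No — C and D are d-connected given ∅.

Bayes-Ball from C | ∅ reaches {D,E,L,R}.
D ∈ reach(C|∅) ⇒ C ⊥̸ D | ∅.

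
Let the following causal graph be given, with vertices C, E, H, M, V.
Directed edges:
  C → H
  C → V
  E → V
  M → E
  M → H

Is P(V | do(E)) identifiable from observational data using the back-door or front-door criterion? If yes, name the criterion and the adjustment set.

desc(E)\{E}={V}; candidates ⊆ {C,H,M}.
∅: E⊥V given ∅ in G with E→· removed — back-door holds.
P(V|do(E)) = P(V|E) — no adjustment needed.

P(V|do(E)): backdoor, adjust for ∅.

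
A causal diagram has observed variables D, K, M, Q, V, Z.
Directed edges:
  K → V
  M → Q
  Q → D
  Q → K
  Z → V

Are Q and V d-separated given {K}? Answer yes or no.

Bayes-Ball from Q | {K} reaches {D,M}.
V ∉ reach(Q|{K}) ⇒ Q ⊥ V | {K}.

Yes — Q ⊥ V | {K}.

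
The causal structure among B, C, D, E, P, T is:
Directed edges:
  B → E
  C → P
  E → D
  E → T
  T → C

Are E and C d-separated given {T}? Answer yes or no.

Yes — E ⊥ C | {T}.

Bayes-Ball from E | {T} reaches {B,D}.
C ∉ reach(E|{T}) ⇒ E ⊥ C | {T}.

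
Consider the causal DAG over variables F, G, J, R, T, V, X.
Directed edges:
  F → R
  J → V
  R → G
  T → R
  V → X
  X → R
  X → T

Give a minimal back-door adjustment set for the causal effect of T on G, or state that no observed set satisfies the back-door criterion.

desc(T)\{T}={G,R}; candidates ⊆ {F,J,V,X}.
size 0: {}; under {} T still reaches {G,J,R,V,X} ∋ G.
{X}: T⊥G given {X} in G with T→· removed — back-door holds.

T→G: minimal back-door set {X}.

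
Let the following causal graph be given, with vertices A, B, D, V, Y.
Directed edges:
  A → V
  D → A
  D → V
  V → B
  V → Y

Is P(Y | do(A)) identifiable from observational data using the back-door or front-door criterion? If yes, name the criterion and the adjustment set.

P(Y|do(A)): backdoor, adjust for {D}.

desc(A)\{A}={B,V,Y}; candidates ⊆ {D}.
size 0: {}; under {} A still reaches {B,D,V,Y} ∋ Y.
{D}: A⊥Y given {D} in G with A→· removed — back-door holds.
P(Y|do(A)) = Σ_{D} P(Y|A,D)·P(D).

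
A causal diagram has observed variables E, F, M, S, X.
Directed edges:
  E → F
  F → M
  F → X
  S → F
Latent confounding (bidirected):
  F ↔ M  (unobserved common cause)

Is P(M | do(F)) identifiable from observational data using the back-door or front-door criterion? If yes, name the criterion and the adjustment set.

desc(F)\{F}={M,X}; candidates ⊆ {E,S}.
F↔M: latent back-door arc(s) into F.
size 0: {}; under {} F still reaches {E,M,S} ∋ M.
size 1: {E}, {S}; under {E} F still reaches {M,S} ∋ M.
size 2: {E,S}; under {E,S} F still reaches {M} ∋ M.
F↔M cannot be blocked by any observed set — no back-door set.
No mediator lies on a directed F→…→M path.
Neither criterion identifies P(M|do(F)) in this graph.

P(M|do(F)): not identifiable (no BD/FD set).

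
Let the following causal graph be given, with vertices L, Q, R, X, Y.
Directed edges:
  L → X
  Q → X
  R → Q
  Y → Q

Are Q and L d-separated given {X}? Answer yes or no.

Bayes-Ball from Q | {X} reaches {L,R,Y}.
L ∈ reach(Q|{X}) ⇒ Q ⊥̸ L | {X}.

No — Q and L are d-connected given {X}.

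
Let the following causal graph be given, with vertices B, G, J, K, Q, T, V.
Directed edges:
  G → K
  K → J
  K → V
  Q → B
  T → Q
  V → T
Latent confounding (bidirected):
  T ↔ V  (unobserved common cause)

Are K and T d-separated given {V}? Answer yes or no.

No — K and T are d-connected given {V}.

Bayes-Ball from K | {V} reaches {B,G,J,Q,T}.
T ∈ reach(K|{V}) ⇒ K ⊥̸ T | {V}.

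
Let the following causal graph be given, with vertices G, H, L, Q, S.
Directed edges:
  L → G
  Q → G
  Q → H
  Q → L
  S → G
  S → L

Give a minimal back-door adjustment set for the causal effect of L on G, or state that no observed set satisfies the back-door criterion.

desc(L)\{L}={G}; candidates ⊆ {H,Q,S}.
size 0: {}; under {} L still reaches {G,H,Q,S} ∋ G.
size 1: {H}, {Q}, {S}; under {H} L still reaches {G,Q,S} ∋ G.
{Q,S}: L⊥G given {Q,S} in G with L→· removed — back-door holds.

L→G: minimal back-door set {Q, S}.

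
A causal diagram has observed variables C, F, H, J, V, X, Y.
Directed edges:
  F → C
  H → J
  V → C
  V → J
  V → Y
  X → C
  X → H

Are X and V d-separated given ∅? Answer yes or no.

Yes — X ⊥ V | ∅.

Bayes-Ball from X | ∅ reaches {C,H,J}.
V ∉ reach(X|∅) ⇒ X ⊥ V | ∅.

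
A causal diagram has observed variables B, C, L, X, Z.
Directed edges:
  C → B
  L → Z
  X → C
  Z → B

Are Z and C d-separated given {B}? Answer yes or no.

No — Z and C are d-connected given {B}.

Bayes-Ball from Z | {B} reaches {C,L,X}.
C ∈ reach(Z|{B}) ⇒ Z ⊥̸ C | {B}.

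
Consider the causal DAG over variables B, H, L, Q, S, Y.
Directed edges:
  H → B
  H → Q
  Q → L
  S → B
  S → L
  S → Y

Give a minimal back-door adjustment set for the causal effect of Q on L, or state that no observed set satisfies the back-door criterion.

Q→L: minimal back-door set ∅.

desc(Q)\{Q}={L}; candidates ⊆ {B,H,S,Y}.
∅: Q⊥L given ∅ in G with Q→· removed — back-door holds.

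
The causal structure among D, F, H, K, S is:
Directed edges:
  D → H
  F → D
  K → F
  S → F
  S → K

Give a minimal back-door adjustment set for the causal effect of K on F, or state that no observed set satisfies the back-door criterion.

desc(K)\{K}={D,F,H}; candidates ⊆ {S}.
size 0: {}; under {} K still reaches {D,F,H,S} ∋ F.
{S}: K⊥F given {S} in G with K→· removed — back-door holds.

K→F: minimal back-door set {S}.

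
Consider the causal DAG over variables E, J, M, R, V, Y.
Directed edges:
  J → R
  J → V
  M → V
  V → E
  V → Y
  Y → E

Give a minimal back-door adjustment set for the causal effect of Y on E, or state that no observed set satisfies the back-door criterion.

desc(Y)\{Y}={E}; candidates ⊆ {J,M,R,V}.
size 0: {}; under {} Y still reaches {E,J,M,R,V} ∋ E.
{V}: Y⊥E given {V} in G with Y→· removed — back-door holds.

Y→E: minimal back-door set {V}.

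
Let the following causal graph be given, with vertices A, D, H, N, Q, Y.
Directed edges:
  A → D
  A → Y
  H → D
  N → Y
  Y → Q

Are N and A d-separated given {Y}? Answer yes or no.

No — N and A are d-connected given {Y}.

Bayes-Ball from N | {Y} reaches {A,D}.
A ∈ reach(N|{Y}) ⇒ N ⊥̸ A | {Y}.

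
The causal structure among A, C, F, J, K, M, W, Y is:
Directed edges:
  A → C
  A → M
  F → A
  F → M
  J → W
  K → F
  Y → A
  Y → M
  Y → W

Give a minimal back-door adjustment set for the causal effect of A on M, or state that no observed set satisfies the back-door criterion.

desc(A)\{A}={C,M}; candidates ⊆ {F,J,K,W,Y}.
size 0: {}; under {} A still reaches {F,K,M,W,Y} ∋ M.
size 1: {F}, {J}, {K} …(+2); under {F} A still reaches {M,W,Y} ∋ M.
{F,Y}: A⊥M given {F,Y} in G with A→· removed — back-door holds.

A→M: minimal back-door set {F, Y}.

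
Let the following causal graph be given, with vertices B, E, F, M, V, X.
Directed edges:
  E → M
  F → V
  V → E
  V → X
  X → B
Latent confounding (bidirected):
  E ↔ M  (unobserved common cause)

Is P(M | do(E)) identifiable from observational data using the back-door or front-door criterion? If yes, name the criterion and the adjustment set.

P(M|do(E)): not identifiable (no BD/FD set).

desc(E)\{E}={M}; candidates ⊆ {B,F,V,X}.
E↔M: latent back-door arc(s) into E.
size 0: {}; under {} E still reaches {B,F,M,V,X} ∋ M.
size 1: {B}, {F}, {V} …(+1); under {B} E still reaches {F,M,V,X} ∋ M.
size 2: {B,F}, {B,V}, {B,X} …(+3); under {B,F} E still reaches {M,V,X} ∋ M.
E↔M cannot be blocked by any observed set — no back-door set.
No mediator lies on a directed E→…→M path.
Neither criterion identifies P(M|do(E)) in this graph.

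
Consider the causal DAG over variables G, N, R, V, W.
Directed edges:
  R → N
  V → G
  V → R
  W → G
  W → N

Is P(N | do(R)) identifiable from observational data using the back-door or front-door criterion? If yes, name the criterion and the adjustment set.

P(N|do(R)): backdoor, adjust for ∅.

desc(R)\{R}={N}; candidates ⊆ {G,V,W}.
∅: R⊥N given ∅ in G with R→· removed — back-door holds.
P(N|do(R)) = P(N|R) — no adjustment needed.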